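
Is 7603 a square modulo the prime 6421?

(7603/6421)
  = (1182/6421)    [7603 ≡ 1182 mod 6421]
  = -(591/6421)    [6421 ≡ 5 mod 8 ⇒ (2/6421) = -1]
  = -(6421/591)    [QR: 6421 ≡ 1 mod 4, sign kept]
  = -(511/591)    [6421 ≡ 511 mod 591]
  = (591/511)    [QR: both ≡ 3 mod 4, sign flips]
  = (80/511)    [591 ≡ 80 mod 511]
  = (5/511)    [511 ≡ 7 mod 8 ⇒ (2/511)^4 = +1]
  = (511/5)    [QR: 5 ≡ 1 mod 4, sign kept]
  = (1/5)    [511 ≡ 1 mod 5]
  = 1    [(1/5) = 1]
The Legendre symbol is 1, so x^2 ≡ 7603 (mod 6421) has solution.

yes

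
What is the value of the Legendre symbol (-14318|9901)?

(-14318|9901)
  = (14318|9901)    [9901 ≡ 1 mod 4 ⇒ (-1|9901) = +1]
  = (4417|9901)    [14318 ≡ 4417 mod 9901]
  = (9901|4417)    [QR: 4417 ≡ 1 mod 4, sign kept]
  = (1067|4417)    [9901 ≡ 1067 mod 4417]
  = (4417|1067)    [QR: 4417 ≡ 1 mod 4, sign kept]
  = (149|1067)    [4417 ≡ 149 mod 1067]
  = (1067|149)    [QR: 149 ≡ 1 mod 4, sign kept]
  = (24|149)    [1067 ≡ 24 mod 149]
  = -(3|149)    [149 ≡ 5 mod 8 ⇒ (2|149)^3 = -1]
  = -(149|3)    [QR: 149 ≡ 1 mod 4, sign kept]
  = -(2|3)    [149 ≡ 2 mod 3]
  = (1|3)    [3 ≡ 3 mod 8 ⇒ (2|3) = -1]
  = 1    [(1|3) = 1]

1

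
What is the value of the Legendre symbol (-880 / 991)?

1

Reduce the numerator: -880 ≡ 111 (mod 991), so (-880 / 991) = (111 / 991).
Both 111 ≡ 3 and 991 ≡ 3 (mod 4), so reciprocity gives (111 / 991) = -(991 / 111). Reduce: 991 ≡ 103 (mod 111). Now have -(103 / 111).
Both 103 ≡ 3 and 111 ≡ 3 (mod 4), so reciprocity gives (103 / 111) = -(111 / 103). Reduce: 111 ≡ 8 (mod 103). Now have (8 / 103).
Factor out 2: 8 = 2^3. Since 103 ≡ 7 (mod 8), (2 / 103) = +1, and (2 / 103)^3 = +1. Now have (1 / 103).
(1 / 103) = 1. Collecting the sign factors: 1.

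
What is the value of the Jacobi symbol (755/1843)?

Both 755 ≡ 3 and 1843 ≡ 3 (mod 4), so reciprocity gives (755/1843) = -(1843/755). Reduce: 1843 ≡ 333 (mod 755). Now have -(333/755).
333 ≡ 1 (mod 4), so quadratic reciprocity gives (333/755) = (755/333). Reduce: 755 ≡ 89 (mod 333). Now have -(89/333).
89 ≡ 1 (mod 4), so quadratic reciprocity gives (89/333) = (333/89). Reduce: 333 ≡ 66 (mod 89). Now have -(66/89).
Factor out 2: 66 = 2·33. Since 89 ≡ 1 (mod 8), (2/89) = +1. Now have -(33/89).
33 ≡ 1 (mod 4), so quadratic reciprocity gives (33/89) = (89/33). Reduce: 89 ≡ 23 (mod 33). Now have -(23/33).
33 ≡ 1 (mod 4), so quadratic reciprocity gives (23/33) = (33/23). Reduce: 33 ≡ 10 (mod 23). Now have -(10/23).
Factor out 2: 10 = 2·5. Since 23 ≡ 7 (mod 8), (2/23) = +1. Now have -(5/23).
5 ≡ 1 (mod 4), so quadratic reciprocity gives (5/23) = (23/5). Reduce: 23 ≡ 3 (mod 5). Now have -(3/5).
5 ≡ 1 (mod 4), so quadratic reciprocity gives (3/5) = (5/3). Reduce: 5 ≡ 2 (mod 3). Now have -(2/3).
Factor out 2: 2 = 2. Since 3 ≡ 3 (mod 8), (2/3) = -1. Now have (1/3).
(1/3) = 1. Collecting the sign factors: 1.

1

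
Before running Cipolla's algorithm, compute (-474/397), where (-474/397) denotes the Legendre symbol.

Reduce the numerator: -474 ≡ 320 (mod 397), so (-474/397) = (320/397).
Factor out 2: 320 = 2^6·5. Since 397 ≡ 5 (mod 8), (2/397) = -1, and (2/397)^6 = +1. Now have (5/397).
5 ≡ 1 (mod 4), so quadratic reciprocity gives (5/397) = (397/5). Reduce: 397 ≡ 2 (mod 5). Now have (2/5).
Factor out 2: 2 = 2. Since 5 ≡ 5 (mod 8), (2/5) = -1. Now have -(1/5).
(1/5) = 1. Collecting the sign factors: -1.

-1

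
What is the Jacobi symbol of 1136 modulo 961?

Reduce the numerator: 1136 ≡ 175 (mod 961), so (1136|961) = (175|961).
961 ≡ 1 (mod 4), so quadratic reciprocity gives (175|961) = (961|175). Reduce: 961 ≡ 86 (mod 175). Now have (86|175).
Factor out 2: 86 = 2·43. Since 175 ≡ 7 (mod 8), (2|175) = +1. Now have (43|175).
Both 43 ≡ 3 and 175 ≡ 3 (mod 4), so reciprocity gives (43|175) = -(175|43). Reduce: 175 ≡ 3 (mod 43). Now have -(3|43).
Both 3 ≡ 3 and 43 ≡ 3 (mod 4), so reciprocity gives (3|43) = -(43|3). Reduce: 43 ≡ 1 (mod 3). Now have (1|3).
(1|3) = 1. Collecting the sign factors: 1.

1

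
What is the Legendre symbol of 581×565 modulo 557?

By multiplicativity, (581·565 / 557) = (581 / 557)·(565 / 557).
First factor (581 / 557):
(581 / 557)
  = (24 / 557)    [581 ≡ 24 mod 557]
  = -(3 / 557)    [557 ≡ 5 mod 8 ⇒ (2 / 557)^3 = -1]
  = -(557 / 3)    [QR: 557 ≡ 1 mod 4, sign kept]
  = -(2 / 3)    [557 ≡ 2 mod 3]
  = (1 / 3)    [3 ≡ 3 mod 8 ⇒ (2 / 3) = -1]
  = 1    [(1 / 3) = 1]
Second factor (565 / 557):
(565 / 557)
  = (8 / 557)    [565 ≡ 8 mod 557]
  = -(1 / 557)    [557 ≡ 5 mod 8 ⇒ (2 / 557)^3 = -1]
  = -1    [(1 / 557) = 1]
Product: (1)·(-1) = -1.

-1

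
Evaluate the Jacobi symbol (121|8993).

(121|8993)
  = (8993|121)    [QR: 121 ≡ 1 mod 4, sign kept]
  = (39|121)    [8993 ≡ 39 mod 121]
  = (121|39)    [QR: 121 ≡ 1 mod 4, sign kept]
  = (4|39)    [121 ≡ 4 mod 39]
  = (1|39)    [39 ≡ 7 mod 8 ⇒ (2|39)^2 = +1]
  = 1    [(1|39) = 1]

1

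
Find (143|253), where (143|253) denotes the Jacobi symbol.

0

253 ≡ 1 (mod 4), so quadratic reciprocity gives (143|253) = (253|143). Reduce: 253 ≡ 110 (mod 143). Now have (110|143).
Factor out 2: 110 = 2·55. Since 143 ≡ 7 (mod 8), (2|143) = +1. Now have (55|143).
Both 55 ≡ 3 and 143 ≡ 3 (mod 4), so reciprocity gives (55|143) = -(143|55). Reduce: 143 ≡ 33 (mod 55). Now have -(33|55).
33 ≡ 1 (mod 4), so quadratic reciprocity gives (33|55) = (55|33). Reduce: 55 ≡ 22 (mod 33). Now have -(22|33).
Factor out 2: 22 = 2·11. Since 33 ≡ 1 (mod 8), (2|33) = +1. Now have -(11|33).
33 ≡ 1 (mod 4), so quadratic reciprocity gives (11|33) = (33|11). Reduce: 33 ≡ 0 (mod 11). Now have -(0|11).
The numerator is now 0 with denominator 11 > 1: the symbol is 0.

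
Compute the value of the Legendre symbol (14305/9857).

1

Reduce the numerator: 14305 ≡ 4448 (mod 9857), so (14305/9857) = (4448/9857).
Factor out 2: 4448 = 2^5·139. Since 9857 ≡ 1 (mod 8), (2/9857) = +1, and (2/9857)^5 = +1. Now have (139/9857).
9857 ≡ 1 (mod 4), so quadratic reciprocity gives (139/9857) = (9857/139). Reduce: 9857 ≡ 127 (mod 139). Now have (127/139).
Both 127 ≡ 3 and 139 ≡ 3 (mod 4), so reciprocity gives (127/139) = -(139/127). Reduce: 139 ≡ 12 (mod 127). Now have -(12/127).
Factor out 2: 12 = 2^2·3. Since 127 ≡ 7 (mod 8), (2/127) = +1, and (2/127)^2 = +1. Now have -(3/127).
Both 3 ≡ 3 and 127 ≡ 3 (mod 4), so reciprocity gives (3/127) = -(127/3). Reduce: 127 ≡ 1 (mod 3). Now have (1/3).
(1/3) = 1. Collecting the sign factors: 1.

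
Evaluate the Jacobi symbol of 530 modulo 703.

Factor out 2: 530 = 2·265. Since 703 ≡ 7 (mod 8), (2/703) = +1. Now have (265/703).
265 ≡ 1 (mod 4), so quadratic reciprocity gives (265/703) = (703/265). Reduce: 703 ≡ 173 (mod 265). Now have (173/265).
173 ≡ 1 (mod 4), so quadratic reciprocity gives (173/265) = (265/173). Reduce: 265 ≡ 92 (mod 173). Now have (92/173).
Factor out 2: 92 = 2^2·23. Since 173 ≡ 5 (mod 8), (2/173) = -1, and (2/173)^2 = +1. Now have (23/173).
173 ≡ 1 (mod 4), so quadratic reciprocity gives (23/173) = (173/23). Reduce: 173 ≡ 12 (mod 23). Now have (12/23).
Factor out 2: 12 = 2^2·3. Since 23 ≡ 7 (mod 8), (2/23) = +1, and (2/23)^2 = +1. Now have (3/23).
Both 3 ≡ 3 and 23 ≡ 3 (mod 4), so reciprocity gives (3/23) = -(23/3). Reduce: 23 ≡ 2 (mod 3). Now have -(2/3).
Factor out 2: 2 = 2. Since 3 ≡ 3 (mod 8), (2/3) = -1. Now have (1/3).
(1/3) = 1. Collecting the sign factors: 1.

1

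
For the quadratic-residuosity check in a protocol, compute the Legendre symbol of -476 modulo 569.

Reduce the numerator: -476 ≡ 93 (mod 569), so (-476/569) = (93/569).
93 ≡ 1 (mod 4), so quadratic reciprocity gives (93/569) = (569/93). Reduce: 569 ≡ 11 (mod 93). Now have (11/93).
93 ≡ 1 (mod 4), so quadratic reciprocity gives (11/93) = (93/11). Reduce: 93 ≡ 5 (mod 11). Now have (5/11).
5 ≡ 1 (mod 4), so quadratic reciprocity gives (5/11) = (11/5). Reduce: 11 ≡ 1 (mod 5). Now have (1/5).
(1/5) = 1. Collecting the sign factors: 1.

1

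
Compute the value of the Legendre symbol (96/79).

-1

Reduce the numerator: 96 ≡ 17 (mod 79), so (96/79) = (17/79).
17 ≡ 1 (mod 4), so quadratic reciprocity gives (17/79) = (79/17). Reduce: 79 ≡ 11 (mod 17). Now have (11/17).
17 ≡ 1 (mod 4), so quadratic reciprocity gives (11/17) = (17/11). Reduce: 17 ≡ 6 (mod 11). Now have (6/11).
Factor out 2: 6 = 2·3. Since 11 ≡ 3 (mod 8), (2/11) = -1. Now have -(3/11).
Both 3 ≡ 3 and 11 ≡ 3 (mod 4), so reciprocity gives (3/11) = -(11/3). Reduce: 11 ≡ 2 (mod 3). Now have (2/3).
Factor out 2: 2 = 2. Since 3 ≡ 3 (mod 8), (2/3) = -1. Now have -(1/3).
(1/3) = 1. Collecting the sign factors: -1.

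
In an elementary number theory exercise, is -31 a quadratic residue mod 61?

Pull out -1: (-31|61) = (-1|61)·(31|61). Since 61 ≡ 1 (mod 4), (-1|61) = +1. Now have (31|61).
61 ≡ 1 (mod 4), so quadratic reciprocity gives (31|61) = (61|31). Reduce: 61 ≡ 30 (mod 31). Now have (30|31).
Factor out 2: 30 = 2·15. Since 31 ≡ 7 (mod 8), (2|31) = +1. Now have (15|31).
Both 15 ≡ 3 and 31 ≡ 3 (mod 4), so reciprocity gives (15|31) = -(31|15). Reduce: 31 ≡ 1 (mod 15). Now have -(1|15).
(1|15) = 1. Collecting the sign factors: -1.
(-31|61) = -1, and 61 is prime, so -31 is not a quadratic residue mod 61.

no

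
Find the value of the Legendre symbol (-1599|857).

-1

Pull out -1: (-1599|857) = (-1|857)·(1599|857). Since 857 ≡ 1 (mod 4), (-1|857) = +1. Now have (1599|857).
Reduce the numerator: 1599 ≡ 742 (mod 857), so (1599|857) = (742|857).
Factor out 2: 742 = 2·371. Since 857 ≡ 1 (mod 8), (2|857) = +1. Now have (371|857).
857 ≡ 1 (mod 4), so quadratic reciprocity gives (371|857) = (857|371). Reduce: 857 ≡ 115 (mod 371). Now have (115|371).
Both 115 ≡ 3 and 371 ≡ 3 (mod 4), so reciprocity gives (115|371) = -(371|115). Reduce: 371 ≡ 26 (mod 115). Now have -(26|115).
Factor out 2: 26 = 2·13. Since 115 ≡ 3 (mod 8), (2|115) = -1. Now have (13|115).
13 ≡ 1 (mod 4), so quadratic reciprocity gives (13|115) = (115|13). Reduce: 115 ≡ 11 (mod 13). Now have (11|13).
13 ≡ 1 (mod 4), so quadratic reciprocity gives (11|13) = (13|11). Reduce: 13 ≡ 2 (mod 11). Now have (2|11).
Factor out 2: 2 = 2. Since 11 ≡ 3 (mod 8), (2|11) = -1. Now have -(1|11).
(1|11) = 1. Collecting the sign factors: -1.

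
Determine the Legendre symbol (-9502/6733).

Pull out -1: (-9502/6733) = (-1/6733)·(9502/6733). Since 6733 ≡ 1 (mod 4), (-1/6733) = +1. Now have (9502/6733).
Reduce the numerator: 9502 ≡ 2769 (mod 6733), so (9502/6733) = (2769/6733).
2769 ≡ 1 (mod 4), so quadratic reciprocity gives (2769/6733) = (6733/2769). Reduce: 6733 ≡ 1195 (mod 2769). Now have (1195/2769).
2769 ≡ 1 (mod 4), so quadratic reciprocity gives (1195/2769) = (2769/1195). Reduce: 2769 ≡ 379 (mod 1195). Now have (379/1195).
Both 379 ≡ 3 and 1195 ≡ 3 (mod 4), so reciprocity gives (379/1195) = -(1195/379). Reduce: 1195 ≡ 58 (mod 379). Now have -(58/379).
Factor out 2: 58 = 2·29. Since 379 ≡ 3 (mod 8), (2/379) = -1. Now have (29/379).
29 ≡ 1 (mod 4), so quadratic reciprocity gives (29/379) = (379/29). Reduce: 379 ≡ 2 (mod 29). Now have (2/29).
Factor out 2: 2 = 2. Since 29 ≡ 5 (mod 8), (2/29) = -1. Now have -(1/29).
(1/29) = 1. Collecting the sign factors: -1.

-1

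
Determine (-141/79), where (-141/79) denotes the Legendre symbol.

Reduce the numerator: -141 ≡ 17 (mod 79), so (-141/79) = (17/79).
17 ≡ 1 (mod 4), so quadratic reciprocity gives (17/79) = (79/17). Reduce: 79 ≡ 11 (mod 17). Now have (11/17).
17 ≡ 1 (mod 4), so quadratic reciprocity gives (11/17) = (17/11). Reduce: 17 ≡ 6 (mod 11). Now have (6/11).
Factor out 2: 6 = 2·3. Since 11 ≡ 3 (mod 8), (2/11) = -1. Now have -(3/11).
Both 3 ≡ 3 and 11 ≡ 3 (mod 4), so reciprocity gives (3/11) = -(11/3). Reduce: 11 ≡ 2 (mod 3). Now have (2/3).
Factor out 2: 2 = 2. Since 3 ≡ 3 (mod 8), (2/3) = -1. Now have -(1/3).
(1/3) = 1. Collecting the sign factors: -1.

-1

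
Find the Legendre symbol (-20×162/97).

-1

By multiplicativity, (-20·162/97) = (-20/97)·(162/97).
First factor (-20/97):
Pull out -1: (-20/97) = (-1/97)·(20/97). Since 97 ≡ 1 (mod 4), (-1/97) = +1. Now have (20/97).
Factor out 2: 20 = 2^2·5. Since 97 ≡ 1 (mod 8), (2/97) = +1, and (2/97)^2 = +1. Now have (5/97).
5 ≡ 1 (mod 4), so quadratic reciprocity gives (5/97) = (97/5). Reduce: 97 ≡ 2 (mod 5). Now have (2/5).
Factor out 2: 2 = 2. Since 5 ≡ 5 (mod 8), (2/5) = -1. Now have -(1/5).
(1/5) = 1. Collecting the sign factors: -1.
Second factor (162/97):
Reduce the numerator: 162 ≡ 65 (mod 97), so (162/97) = (65/97).
65 ≡ 1 (mod 4), so quadratic reciprocity gives (65/97) = (97/65). Reduce: 97 ≡ 32 (mod 65). Now have (32/65).
Factor out 2: 32 = 2^5. Since 65 ≡ 1 (mod 8), (2/65) = +1, and (2/65)^5 = +1. Now have (1/65).
(1/65) = 1. Collecting the sign factors: 1.
Product: (-1)·(1) = -1.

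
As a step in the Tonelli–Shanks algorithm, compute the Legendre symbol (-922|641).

(-922|641)
  = (922|641)    [641 ≡ 1 mod 4 ⇒ (-1|641) = +1]
  = (281|641)    [922 ≡ 281 mod 641]
  = (641|281)    [QR: 281 ≡ 1 mod 4, sign kept]
  = (79|281)    [641 ≡ 79 mod 281]
  = (281|79)    [QR: 281 ≡ 1 mod 4, sign kept]
  = (44|79)    [281 ≡ 44 mod 79]
  = (11|79)    [79 ≡ 7 mod 8 ⇒ (2|79)^2 = +1]
  = -(79|11)    [QR: both ≡ 3 mod 4, sign flips]
  = -(2|11)    [79 ≡ 2 mod 11]
  = (1|11)    [11 ≡ 3 mod 8 ⇒ (2|11) = -1]
  = 1    [(1|11) = 1]

1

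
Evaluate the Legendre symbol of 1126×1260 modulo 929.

By multiplicativity, (1126·1260/929) = (1126/929)·(1260/929).
First factor (1126/929):
(1126/929)
  = (197/929)    [1126 ≡ 197 mod 929]
  = (929/197)    [QR: 197 ≡ 1 mod 4, sign kept]
  = (141/197)    [929 ≡ 141 mod 197]
  = (197/141)    [QR: 141 ≡ 1 mod 4, sign kept]
  = (56/141)    [197 ≡ 56 mod 141]
  = -(7/141)    [141 ≡ 5 mod 8 ⇒ (2/141)^3 = -1]
  = -(141/7)    [QR: 141 ≡ 1 mod 4, sign kept]
  = -(1/7)    [141 ≡ 1 mod 7]
  = -1    [(1/7) = 1]
Second factor (1260/929):
(1260/929)
  = (331/929)    [1260 ≡ 331 mod 929]
  = (929/331)    [QR: 929 ≡ 1 mod 4, sign kept]
  = (267/331)    [929 ≡ 267 mod 331]
  = -(331/267)    [QR: both ≡ 3 mod 4, sign flips]
  = -(64/267)    [331 ≡ 64 mod 267]
  = -(1/267)    [267 ≡ 3 mod 8 ⇒ (2/267)^6 = +1]
  = -1    [(1/267) = 1]
Product: (-1)·(-1) = 1.

1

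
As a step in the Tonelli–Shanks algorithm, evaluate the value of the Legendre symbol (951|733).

Reduce the numerator: 951 ≡ 218 (mod 733), so (951|733) = (218|733).
Factor out 2: 218 = 2·109. Since 733 ≡ 5 (mod 8), (2|733) = -1. Now have -(109|733).
109 ≡ 1 (mod 4), so quadratic reciprocity gives (109|733) = (733|109). Reduce: 733 ≡ 79 (mod 109). Now have -(79|109).
109 ≡ 1 (mod 4), so quadratic reciprocity gives (79|109) = (109|79). Reduce: 109 ≡ 30 (mod 79). Now have -(30|79).
Factor out 2: 30 = 2·15. Since 79 ≡ 7 (mod 8), (2|79) = +1. Now have -(15|79).
Both 15 ≡ 3 and 79 ≡ 3 (mod 4), so reciprocity gives (15|79) = -(79|15). Reduce: 79 ≡ 4 (mod 15). Now have (4|15).
Factor out 2: 4 = 2^2. Since 15 ≡ 7 (mod 8), (2|15) = +1, and (2|15)^2 = +1. Now have (1|15).
(1|15) = 1. Collecting the sign factors: 1.

1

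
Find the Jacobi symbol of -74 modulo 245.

1

(-74|245)
  = (74|245)    [245 ≡ 1 mod 4 ⇒ (-1|245) = +1]
  = -(37|245)    [245 ≡ 5 mod 8 ⇒ (2|245) = -1]
  = -(245|37)    [QR: 37 ≡ 1 mod 4, sign kept]
  = -(23|37)    [245 ≡ 23 mod 37]
  = -(37|23)    [QR: 37 ≡ 1 mod 4, sign kept]
  = -(14|23)    [37 ≡ 14 mod 23]
  = -(7|23)    [23 ≡ 7 mod 8 ⇒ (2|23) = +1]
  = (23|7)    [QR: both ≡ 3 mod 4, sign flips]
  = (2|7)    [23 ≡ 2 mod 7]
  = (1|7)    [7 ≡ 7 mod 8 ⇒ (2|7) = +1]
  = 1    [(1|7) = 1]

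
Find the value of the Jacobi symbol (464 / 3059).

(464 / 3059)
  = (29 / 3059)    [3059 ≡ 3 mod 8 ⇒ (2 / 3059)^4 = +1]
  = (3059 / 29)    [QR: 29 ≡ 1 mod 4, sign kept]
  = (14 / 29)    [3059 ≡ 14 mod 29]
  = -(7 / 29)    [29 ≡ 5 mod 8 ⇒ (2 / 29) = -1]
  = -(29 / 7)    [QR: 29 ≡ 1 mod 4, sign kept]
  = -(1 / 7)    [29 ≡ 1 mod 7]
  = -1    [(1 / 7) = 1]

-1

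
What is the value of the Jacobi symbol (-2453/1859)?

(-2453/1859)
  = (1265/1859)    [-2453 ≡ 1265 mod 1859]
  = (1859/1265)    [QR: 1265 ≡ 1 mod 4, sign kept]
  = (594/1265)    [1859 ≡ 594 mod 1265]
  = (297/1265)    [1265 ≡ 1 mod 8 ⇒ (2/1265) = +1]
  = (1265/297)    [QR: 297 ≡ 1 mod 4, sign kept]
  = (77/297)    [1265 ≡ 77 mod 297]
  = (297/77)    [QR: 77 ≡ 1 mod 4, sign kept]
  = (66/77)    [297 ≡ 66 mod 77]
  = -(33/77)    [77 ≡ 5 mod 8 ⇒ (2/77) = -1]
  = -(77/33)    [QR: 33 ≡ 1 mod 4, sign kept]
  = -(11/33)    [77 ≡ 11 mod 33]
  = -(33/11)    [QR: 33 ≡ 1 mod 4, sign kept]
  = -(0/11)    [33 ≡ 0 mod 11]
  = 0    [numerator 0, gcd > 1]

0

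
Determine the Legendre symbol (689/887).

689 ≡ 1 (mod 4), so quadratic reciprocity gives (689/887) = (887/689). Reduce: 887 ≡ 198 (mod 689). Now have (198/689).
Factor out 2: 198 = 2·99. Since 689 ≡ 1 (mod 8), (2/689) = +1. Now have (99/689).
689 ≡ 1 (mod 4), so quadratic reciprocity gives (99/689) = (689/99). Reduce: 689 ≡ 95 (mod 99). Now have (95/99).
Both 95 ≡ 3 and 99 ≡ 3 (mod 4), so reciprocity gives (95/99) = -(99/95). Reduce: 99 ≡ 4 (mod 95). Now have -(4/95).
Factor out 2: 4 = 2^2. Since 95 ≡ 7 (mod 8), (2/95) = +1, and (2/95)^2 = +1. Now have -(1/95).
(1/95) = 1. Collecting the sign factors: -1.

-1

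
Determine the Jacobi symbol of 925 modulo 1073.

0

925 ≡ 1 (mod 4), so quadratic reciprocity gives (925|1073) = (1073|925). Reduce: 1073 ≡ 148 (mod 925). Now have (148|925).
Factor out 2: 148 = 2^2·37. Since 925 ≡ 5 (mod 8), (2|925) = -1, and (2|925)^2 = +1. Now have (37|925).
37 ≡ 1 (mod 4), so quadratic reciprocity gives (37|925) = (925|37). Reduce: 925 ≡ 0 (mod 37). Now have (0|37).
The numerator is now 0 with denominator 37 > 1: the symbol is 0.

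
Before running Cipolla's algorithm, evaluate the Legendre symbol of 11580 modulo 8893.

(11580|8893)
  = (2687|8893)    [11580 ≡ 2687 mod 8893]
  = (8893|2687)    [QR: 8893 ≡ 1 mod 4, sign kept]
  = (832|2687)    [8893 ≡ 832 mod 2687]
  = (13|2687)    [2687 ≡ 7 mod 8 ⇒ (2|2687)^6 = +1]
  = (2687|13)    [QR: 13 ≡ 1 mod 4, sign kept]
  = (9|13)    [2687 ≡ 9 mod 13]
  = (13|9)    [QR: 9 ≡ 1 mod 4, sign kept]
  = (4|9)    [13 ≡ 4 mod 9]
  = (1|9)    [9 ≡ 1 mod 8 ⇒ (2|9)^2 = +1]
  = 1    [(1|9) = 1]

1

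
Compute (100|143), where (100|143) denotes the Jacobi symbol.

1

Factor out 2: 100 = 2^2·25. Since 143 ≡ 7 (mod 8), (2|143) = +1, and (2|143)^2 = +1. Now have (25|143).
25 ≡ 1 (mod 4), so quadratic reciprocity gives (25|143) = (143|25). Reduce: 143 ≡ 18 (mod 25). Now have (18|25).
Factor out 2: 18 = 2·9. Since 25 ≡ 1 (mod 8), (2|25) = +1. Now have (9|25).
9 ≡ 1 (mod 4), so quadratic reciprocity gives (9|25) = (25|9). Reduce: 25 ≡ 7 (mod 9). Now have (7|9).
9 ≡ 1 (mod 4), so quadratic reciprocity gives (7|9) = (9|7). Reduce: 9 ≡ 2 (mod 7). Now have (2|7).
Factor out 2: 2 = 2. Since 7 ≡ 7 (mod 8), (2|7) = +1. Now have (1|7).
(1|7) = 1. Collecting the sign factors: 1.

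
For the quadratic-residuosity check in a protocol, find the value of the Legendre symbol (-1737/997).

Reduce the numerator: -1737 ≡ 257 (mod 997), so (-1737/997) = (257/997).
257 ≡ 1 (mod 4), so quadratic reciprocity gives (257/997) = (997/257). Reduce: 997 ≡ 226 (mod 257). Now have (226/257).
Factor out 2: 226 = 2·113. Since 257 ≡ 1 (mod 8), (2/257) = +1. Now have (113/257).
113 ≡ 1 (mod 4), so quadratic reciprocity gives (113/257) = (257/113). Reduce: 257 ≡ 31 (mod 113). Now have (31/113).
113 ≡ 1 (mod 4), so quadratic reciprocity gives (31/113) = (113/31). Reduce: 113 ≡ 20 (mod 31). Now have (20/31).
Factor out 2: 20 = 2^2·5. Since 31 ≡ 7 (mod 8), (2/31) = +1, and (2/31)^2 = +1. Now have (5/31).
5 ≡ 1 (mod 4), so quadratic reciprocity gives (5/31) = (31/5). Reduce: 31 ≡ 1 (mod 5). Now have (1/5).
(1/5) = 1. Collecting the sign factors: 1.

1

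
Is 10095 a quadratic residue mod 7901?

no

(10095/7901)
  = (2194/7901)    [10095 ≡ 2194 mod 7901]
  = -(1097/7901)    [7901 ≡ 5 mod 8 ⇒ (2/7901) = -1]
  = -(7901/1097)    [QR: 1097 ≡ 1 mod 4, sign kept]
  = -(222/1097)    [7901 ≡ 222 mod 1097]
  = -(111/1097)    [1097 ≡ 1 mod 8 ⇒ (2/1097) = +1]
  = -(1097/111)    [QR: 1097 ≡ 1 mod 4, sign kept]
  = -(98/111)    [1097 ≡ 98 mod 111]
  = -(49/111)    [111 ≡ 7 mod 8 ⇒ (2/111) = +1]
  = -(111/49)    [QR: 49 ≡ 1 mod 4, sign kept]
  = -(13/49)    [111 ≡ 13 mod 49]
  = -(49/13)    [QR: 13 ≡ 1 mod 4, sign kept]
  = -(10/13)    [49 ≡ 10 mod 13]
  = (5/13)    [13 ≡ 5 mod 8 ⇒ (2/13) = -1]
  = (13/5)    [QR: 5 ≡ 1 mod 4, sign kept]
  = (3/5)    [13 ≡ 3 mod 5]
  = (5/3)    [QR: 5 ≡ 1 mod 4, sign kept]
  = (2/3)    [5 ≡ 2 mod 3]
  = -(1/3)    [3 ≡ 3 mod 8 ⇒ (2/3) = -1]
  = -1    [(1/3) = 1]
The Legendre symbol is -1, so x^2 ≡ 10095 (mod 7901) has no solution.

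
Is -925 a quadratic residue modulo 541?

no

Reduce the numerator: -925 ≡ 157 (mod 541), so (-925|541) = (157|541).
157 ≡ 1 (mod 4), so quadratic reciprocity gives (157|541) = (541|157). Reduce: 541 ≡ 70 (mod 157). Now have (70|157).
Factor out 2: 70 = 2·35. Since 157 ≡ 5 (mod 8), (2|157) = -1. Now have -(35|157).
157 ≡ 1 (mod 4), so quadratic reciprocity gives (35|157) = (157|35). Reduce: 157 ≡ 17 (mod 35). Now have -(17|35).
17 ≡ 1 (mod 4), so quadratic reciprocity gives (17|35) = (35|17). Reduce: 35 ≡ 1 (mod 17). Now have -(1|17).
(1|17) = 1. Collecting the sign factors: -1.
The Legendre symbol is -1, so x^2 ≡ -925 (mod 541) has no solution.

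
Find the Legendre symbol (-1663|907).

Pull out -1: (-1663|907) = (-1|907)·(1663|907). Since 907 ≡ 3 (mod 4), (-1|907) = -1. Now have -(1663|907).
Reduce the numerator: 1663 ≡ 756 (mod 907), so (1663|907) = (756|907).
Factor out 2: 756 = 2^2·189. Since 907 ≡ 3 (mod 8), (2|907) = -1, and (2|907)^2 = +1. Now have -(189|907).
189 ≡ 1 (mod 4), so quadratic reciprocity gives (189|907) = (907|189). Reduce: 907 ≡ 151 (mod 189). Now have -(151|189).
189 ≡ 1 (mod 4), so quadratic reciprocity gives (151|189) = (189|151). Reduce: 189 ≡ 38 (mod 151). Now have -(38|151).
Factor out 2: 38 = 2·19. Since 151 ≡ 7 (mod 8), (2|151) = +1. Now have -(19|151).
Both 19 ≡ 3 and 151 ≡ 3 (mod 4), so reciprocity gives (19|151) = -(151|19). Reduce: 151 ≡ 18 (mod 19). Now have (18|19).
Factor out 2: 18 = 2·9. Since 19 ≡ 3 (mod 8), (2|19) = -1. Now have -(9|19).
9 ≡ 1 (mod 4), so quadratic reciprocity gives (9|19) = (19|9). Reduce: 19 ≡ 1 (mod 9). Now have -(1|9).
(1|9) = 1. Collecting the sign factors: -1.

-1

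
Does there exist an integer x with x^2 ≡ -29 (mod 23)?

Pull out -1: (-29|23) = (-1|23)·(29|23). Since 23 ≡ 3 (mod 4), (-1|23) = -1. Now have -(29|23).
Reduce the numerator: 29 ≡ 6 (mod 23), so (29|23) = (6|23).
Factor out 2: 6 = 2·3. Since 23 ≡ 7 (mod 8), (2|23) = +1. Now have -(3|23).
Both 3 ≡ 3 and 23 ≡ 3 (mod 4), so reciprocity gives (3|23) = -(23|3). Reduce: 23 ≡ 2 (mod 3). Now have (2|3).
Factor out 2: 2 = 2. Since 3 ≡ 3 (mod 8), (2|3) = -1. Now have -(1|3).
(1|3) = 1. Collecting the sign factors: -1.
(-29|23) = -1, and 23 is prime, so -29 is not a quadratic residue mod 23.

no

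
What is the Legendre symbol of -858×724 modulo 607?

By multiplicativity, (-858·724/607) = (-858/607)·(724/607).
First factor (-858/607):
Pull out -1: (-858/607) = (-1/607)·(858/607). Since 607 ≡ 3 (mod 4), (-1/607) = -1. Now have -(858/607).
Reduce the numerator: 858 ≡ 251 (mod 607), so (858/607) = (251/607).
Both 251 ≡ 3 and 607 ≡ 3 (mod 4), so reciprocity gives (251/607) = -(607/251). Reduce: 607 ≡ 105 (mod 251). Now have (105/251).
105 ≡ 1 (mod 4), so quadratic reciprocity gives (105/251) = (251/105). Reduce: 251 ≡ 41 (mod 105). Now have (41/105).
41 ≡ 1 (mod 4), so quadratic reciprocity gives (41/105) = (105/41). Reduce: 105 ≡ 23 (mod 41). Now have (23/41).
41 ≡ 1 (mod 4), so quadratic reciprocity gives (23/41) = (41/23). Reduce: 41 ≡ 18 (mod 23). Now have (18/23).
Factor out 2: 18 = 2·9. Since 23 ≡ 7 (mod 8), (2/23) = +1. Now have (9/23).
9 ≡ 1 (mod 4), so quadratic reciprocity gives (9/23) = (23/9). Reduce: 23 ≡ 5 (mod 9). Now have (5/9).
5 ≡ 1 (mod 4), so quadratic reciprocity gives (5/9) = (9/5). Reduce: 9 ≡ 4 (mod 5). Now have (4/5).
Factor out 2: 4 = 2^2. Since 5 ≡ 5 (mod 8), (2/5) = -1, and (2/5)^2 = +1. Now have (1/5).
(1/5) = 1. Collecting the sign factors: 1.
Second factor (724/607):
Reduce the numerator: 724 ≡ 117 (mod 607), so (724/607) = (117/607).
117 ≡ 1 (mod 4), so quadratic reciprocity gives (117/607) = (607/117). Reduce: 607 ≡ 22 (mod 117). Now have (22/117).
Factor out 2: 22 = 2·11. Since 117 ≡ 5 (mod 8), (2/117) = -1. Now have -(11/117).
117 ≡ 1 (mod 4), so quadratic reciprocity gives (11/117) = (117/11). Reduce: 117 ≡ 7 (mod 11). Now have -(7/11).
Both 7 ≡ 3 and 11 ≡ 3 (mod 4), so reciprocity gives (7/11) = -(11/7). Reduce: 11 ≡ 4 (mod 7). Now have (4/7).
Factor out 2: 4 = 2^2. Since 7 ≡ 7 (mod 8), (2/7) = +1, and (2/7)^2 = +1. Now have (1/7).
(1/7) = 1. Collecting the sign factors: 1.
Product: (1)·(1) = 1.

1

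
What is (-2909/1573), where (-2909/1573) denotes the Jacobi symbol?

Reduce the numerator: -2909 ≡ 237 (mod 1573), so (-2909/1573) = (237/1573).
237 ≡ 1 (mod 4), so quadratic reciprocity gives (237/1573) = (1573/237). Reduce: 1573 ≡ 151 (mod 237). Now have (151/237).
237 ≡ 1 (mod 4), so quadratic reciprocity gives (151/237) = (237/151). Reduce: 237 ≡ 86 (mod 151). Now have (86/151).
Factor out 2: 86 = 2·43. Since 151 ≡ 7 (mod 8), (2/151) = +1. Now have (43/151).
Both 43 ≡ 3 and 151 ≡ 3 (mod 4), so reciprocity gives (43/151) = -(151/43). Reduce: 151 ≡ 22 (mod 43). Now have -(22/43).
Factor out 2: 22 = 2·11. Since 43 ≡ 3 (mod 8), (2/43) = -1. Now have (11/43).
Both 11 ≡ 3 and 43 ≡ 3 (mod 4), so reciprocity gives (11/43) = -(43/11). Reduce: 43 ≡ 10 (mod 11). Now have -(10/11).
Factor out 2: 10 = 2·5. Since 11 ≡ 3 (mod 8), (2/11) = -1. Now have (5/11).
5 ≡ 1 (mod 4), so quadratic reciprocity gives (5/11) = (11/5). Reduce: 11 ≡ 1 (mod 5). Now have (1/5).
(1/5) = 1. Collecting the sign factors: 1.

1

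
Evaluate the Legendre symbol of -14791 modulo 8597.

-1

Reduce the numerator: -14791 ≡ 2403 (mod 8597), so (-14791|8597) = (2403|8597).
8597 ≡ 1 (mod 4), so quadratic reciprocity gives (2403|8597) = (8597|2403). Reduce: 8597 ≡ 1388 (mod 2403). Now have (1388|2403).
Factor out 2: 1388 = 2^2·347. Since 2403 ≡ 3 (mod 8), (2|2403) = -1, and (2|2403)^2 = +1. Now have (347|2403).
Both 347 ≡ 3 and 2403 ≡ 3 (mod 4), so reciprocity gives (347|2403) = -(2403|347). Reduce: 2403 ≡ 321 (mod 347). Now have -(321|347).
321 ≡ 1 (mod 4), so quadratic reciprocity gives (321|347) = (347|321). Reduce: 347 ≡ 26 (mod 321). Now have -(26|321).
Factor out 2: 26 = 2·13. Since 321 ≡ 1 (mod 8), (2|321) = +1. Now have -(13|321).
13 ≡ 1 (mod 4), so quadratic reciprocity gives (13|321) = (321|13). Reduce: 321 ≡ 9 (mod 13). Now have -(9|13).
9 ≡ 1 (mod 4), so quadratic reciprocity gives (9|13) = (13|9). Reduce: 13 ≡ 4 (mod 9). Now have -(4|9).
Factor out 2: 4 = 2^2. Since 9 ≡ 1 (mod 8), (2|9) = +1, and (2|9)^2 = +1. Now have -(1|9).
(1|9) = 1. Collecting the sign factors: -1.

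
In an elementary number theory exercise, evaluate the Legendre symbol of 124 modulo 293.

(124/293)
  = (31/293)    [293 ≡ 5 mod 8 ⇒ (2/293)^2 = +1]
  = (293/31)    [QR: 293 ≡ 1 mod 4, sign kept]
  = (14/31)    [293 ≡ 14 mod 31]
  = (7/31)    [31 ≡ 7 mod 8 ⇒ (2/31) = +1]
  = -(31/7)    [QR: both ≡ 3 mod 4, sign flips]
  = -(3/7)    [31 ≡ 3 mod 7]
  = (7/3)    [QR: both ≡ 3 mod 4, sign flips]
  = (1/3)    [7 ≡ 1 mod 3]
  = 1    [(1/3) = 1]

1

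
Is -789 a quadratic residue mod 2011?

yes

(-789|2011)
  = -(789|2011)    [2011 ≡ 3 mod 4 ⇒ (-1|2011) = -1]
  = -(2011|789)    [QR: 789 ≡ 1 mod 4, sign kept]
  = -(433|789)    [2011 ≡ 433 mod 789]
  = -(789|433)    [QR: 433 ≡ 1 mod 4, sign kept]
  = -(356|433)    [789 ≡ 356 mod 433]
  = -(89|433)    [433 ≡ 1 mod 8 ⇒ (2|433)^2 = +1]
  = -(433|89)    [QR: 89 ≡ 1 mod 4, sign kept]
  = -(77|89)    [433 ≡ 77 mod 89]
  = -(89|77)    [QR: 77 ≡ 1 mod 4, sign kept]
  = -(12|77)    [89 ≡ 12 mod 77]
  = -(3|77)    [77 ≡ 5 mod 8 ⇒ (2|77)^2 = +1]
  = -(77|3)    [QR: 77 ≡ 1 mod 4, sign kept]
  = -(2|3)    [77 ≡ 2 mod 3]
  = (1|3)    [3 ≡ 3 mod 8 ⇒ (2|3) = -1]
  = 1    [(1|3) = 1]
The Legendre symbol is 1, so x^2 ≡ -789 (mod 2011) has solution.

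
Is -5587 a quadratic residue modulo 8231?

Pull out -1: (-5587/8231) = (-1/8231)·(5587/8231). Since 8231 ≡ 3 (mod 4), (-1/8231) = -1. Now have -(5587/8231).
Both 5587 ≡ 3 and 8231 ≡ 3 (mod 4), so reciprocity gives (5587/8231) = -(8231/5587). Reduce: 8231 ≡ 2644 (mod 5587). Now have (2644/5587).
Factor out 2: 2644 = 2^2·661. Since 5587 ≡ 3 (mod 8), (2/5587) = -1, and (2/5587)^2 = +1. Now have (661/5587).
661 ≡ 1 (mod 4), so quadratic reciprocity gives (661/5587) = (5587/661). Reduce: 5587 ≡ 299 (mod 661). Now have (299/661).
661 ≡ 1 (mod 4), so quadratic reciprocity gives (299/661) = (661/299). Reduce: 661 ≡ 63 (mod 299). Now have (63/299).
Both 63 ≡ 3 and 299 ≡ 3 (mod 4), so reciprocity gives (63/299) = -(299/63). Reduce: 299 ≡ 47 (mod 63). Now have -(47/63).
Both 47 ≡ 3 and 63 ≡ 3 (mod 4), so reciprocity gives (47/63) = -(63/47). Reduce: 63 ≡ 16 (mod 47). Now have (16/47).
Factor out 2: 16 = 2^4. Since 47 ≡ 7 (mod 8), (2/47) = +1, and (2/47)^4 = +1. Now have (1/47).
(1/47) = 1. Collecting the sign factors: 1.
(-5587/8231) = 1, and 8231 is prime, so -5587 is a quadratic residue mod 8231.

yes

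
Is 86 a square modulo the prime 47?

Reduce the numerator: 86 ≡ 39 (mod 47), so (86/47) = (39/47).
Both 39 ≡ 3 and 47 ≡ 3 (mod 4), so reciprocity gives (39/47) = -(47/39). Reduce: 47 ≡ 8 (mod 39). Now have -(8/39).
Factor out 2: 8 = 2^3. Since 39 ≡ 7 (mod 8), (2/39) = +1, and (2/39)^3 = +1. Now have -(1/39).
(1/39) = 1. Collecting the sign factors: -1.
The Legendre symbol is -1, so x^2 ≡ 86 (mod 47) has no solution.

no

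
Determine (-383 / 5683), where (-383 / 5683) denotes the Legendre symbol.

(-383 / 5683)
  = (5300 / 5683)    [-383 ≡ 5300 mod 5683]
  = (1325 / 5683)    [5683 ≡ 3 mod 8 ⇒ (2 / 5683)^2 = +1]
  = (5683 / 1325)    [QR: 1325 ≡ 1 mod 4, sign kept]
  = (383 / 1325)    [5683 ≡ 383 mod 1325]
  = (1325 / 383)    [QR: 1325 ≡ 1 mod 4, sign kept]
  = (176 / 383)    [1325 ≡ 176 mod 383]
  = (11 / 383)    [383 ≡ 7 mod 8 ⇒ (2 / 383)^4 = +1]
  = -(383 / 11)    [QR: both ≡ 3 mod 4, sign flips]
  = -(9 / 11)    [383 ≡ 9 mod 11]
  = -(11 / 9)    [QR: 9 ≡ 1 mod 4, sign kept]
  = -(2 / 9)    [11 ≡ 2 mod 9]
  = -(1 / 9)    [9 ≡ 1 mod 8 ⇒ (2 / 9) = +1]
  = -1    [(1 / 9) = 1]

-1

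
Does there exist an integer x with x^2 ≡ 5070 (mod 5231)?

yes

(5070/5231)
  = (2535/5231)    [5231 ≡ 7 mod 8 ⇒ (2/5231) = +1]
  = -(5231/2535)    [QR: both ≡ 3 mod 4, sign flips]
  = -(161/2535)    [5231 ≡ 161 mod 2535]
  = -(2535/161)    [QR: 161 ≡ 1 mod 4, sign kept]
  = -(120/161)    [2535 ≡ 120 mod 161]
  = -(15/161)    [161 ≡ 1 mod 8 ⇒ (2/161)^3 = +1]
  = -(161/15)    [QR: 161 ≡ 1 mod 4, sign kept]
  = -(11/15)    [161 ≡ 11 mod 15]
  = (15/11)    [QR: both ≡ 3 mod 4, sign flips]
  = (4/11)    [15 ≡ 4 mod 11]
  = (1/11)    [11 ≡ 3 mod 8 ⇒ (2/11)^2 = +1]
  = 1    [(1/11) = 1]
The Legendre symbol is 1, so x^2 ≡ 5070 (mod 5231) has solution.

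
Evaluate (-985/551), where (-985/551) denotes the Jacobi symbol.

-1

Reduce the numerator: -985 ≡ 117 (mod 551), so (-985/551) = (117/551).
117 ≡ 1 (mod 4), so quadratic reciprocity gives (117/551) = (551/117). Reduce: 551 ≡ 83 (mod 117). Now have (83/117).
117 ≡ 1 (mod 4), so quadratic reciprocity gives (83/117) = (117/83). Reduce: 117 ≡ 34 (mod 83). Now have (34/83).
Factor out 2: 34 = 2·17. Since 83 ≡ 3 (mod 8), (2/83) = -1. Now have -(17/83).
17 ≡ 1 (mod 4), so quadratic reciprocity gives (17/83) = (83/17). Reduce: 83 ≡ 15 (mod 17). Now have -(15/17).
17 ≡ 1 (mod 4), so quadratic reciprocity gives (15/17) = (17/15). Reduce: 17 ≡ 2 (mod 15). Now have -(2/15).
Factor out 2: 2 = 2. Since 15 ≡ 7 (mod 8), (2/15) = +1. Now have -(1/15).
(1/15) = 1. Collecting the sign factors: -1.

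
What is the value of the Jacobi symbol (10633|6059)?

(10633|6059)
  = (4574|6059)    [10633 ≡ 4574 mod 6059]
  = -(2287|6059)    [6059 ≡ 3 mod 8 ⇒ (2|6059) = -1]
  = (6059|2287)    [QR: both ≡ 3 mod 4, sign flips]
  = (1485|2287)    [6059 ≡ 1485 mod 2287]
  = (2287|1485)    [QR: 1485 ≡ 1 mod 4, sign kept]
  = (802|1485)    [2287 ≡ 802 mod 1485]
  = -(401|1485)    [1485 ≡ 5 mod 8 ⇒ (2|1485) = -1]
  = -(1485|401)    [QR: 401 ≡ 1 mod 4, sign kept]
  = -(282|401)    [1485 ≡ 282 mod 401]
  = -(141|401)    [401 ≡ 1 mod 8 ⇒ (2|401) = +1]
  = -(401|141)    [QR: 141 ≡ 1 mod 4, sign kept]
  = -(119|141)    [401 ≡ 119 mod 141]
  = -(141|119)    [QR: 141 ≡ 1 mod 4, sign kept]
  = -(22|119)    [141 ≡ 22 mod 119]
  = -(11|119)    [119 ≡ 7 mod 8 ⇒ (2|119) = +1]
  = (119|11)    [QR: both ≡ 3 mod 4, sign flips]
  = (9|11)    [119 ≡ 9 mod 11]
  = (11|9)    [QR: 9 ≡ 1 mod 4, sign kept]
  = (2|9)    [11 ≡ 2 mod 9]
  = (1|9)    [9 ≡ 1 mod 8 ⇒ (2|9) = +1]
  = 1    [(1|9) = 1]

1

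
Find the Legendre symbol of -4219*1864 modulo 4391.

1

By multiplicativity, (-4219·1864/4391) = (-4219/4391)·(1864/4391).
First factor (-4219/4391):
(-4219/4391)
  = (172/4391)    [-4219 ≡ 172 mod 4391]
  = (43/4391)    [4391 ≡ 7 mod 8 ⇒ (2/4391)^2 = +1]
  = -(4391/43)    [QR: both ≡ 3 mod 4, sign flips]
  = -(5/43)    [4391 ≡ 5 mod 43]
  = -(43/5)    [QR: 5 ≡ 1 mod 4, sign kept]
  = -(3/5)    [43 ≡ 3 mod 5]
  = -(5/3)    [QR: 5 ≡ 1 mod 4, sign kept]
  = -(2/3)    [5 ≡ 2 mod 3]
  = (1/3)    [3 ≡ 3 mod 8 ⇒ (2/3) = -1]
  = 1    [(1/3) = 1]
Second factor (1864/4391):
(1864/4391)
  = (233/4391)    [4391 ≡ 7 mod 8 ⇒ (2/4391)^3 = +1]
  = (4391/233)    [QR: 233 ≡ 1 mod 4, sign kept]
  = (197/233)    [4391 ≡ 197 mod 233]
  = (233/197)    [QR: 197 ≡ 1 mod 4, sign kept]
  = (36/197)    [233 ≡ 36 mod 197]
  = (9/197)    [197 ≡ 5 mod 8 ⇒ (2/197)^2 = +1]
  = (197/9)    [QR: 9 ≡ 1 mod 4, sign kept]
  = (8/9)    [197 ≡ 8 mod 9]
  = (1/9)    [9 ≡ 1 mod 8 ⇒ (2/9)^3 = +1]
  = 1    [(1/9) = 1]
Product: (1)·(1) = 1.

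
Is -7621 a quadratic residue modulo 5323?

yes

(-7621/5323)
  = -(7621/5323)    [5323 ≡ 3 mod 4 ⇒ (-1/5323) = -1]
  = -(2298/5323)    [7621 ≡ 2298 mod 5323]
  = (1149/5323)    [5323 ≡ 3 mod 8 ⇒ (2/5323) = -1]
  = (5323/1149)    [QR: 1149 ≡ 1 mod 4, sign kept]
  = (727/1149)    [5323 ≡ 727 mod 1149]
  = (1149/727)    [QR: 1149 ≡ 1 mod 4, sign kept]
  = (422/727)    [1149 ≡ 422 mod 727]
  = (211/727)    [727 ≡ 7 mod 8 ⇒ (2/727) = +1]
  = -(727/211)    [QR: both ≡ 3 mod 4, sign flips]
  = -(94/211)    [727 ≡ 94 mod 211]
  = (47/211)    [211 ≡ 3 mod 8 ⇒ (2/211) = -1]
  = -(211/47)    [QR: both ≡ 3 mod 4, sign flips]
  = -(23/47)    [211 ≡ 23 mod 47]
  = (47/23)    [QR: both ≡ 3 mod 4, sign flips]
  = (1/23)    [47 ≡ 1 mod 23]
  = 1    [(1/23) = 1]
(-7621/5323) = 1, and 5323 is prime, so -7621 is a quadratic residue mod 5323.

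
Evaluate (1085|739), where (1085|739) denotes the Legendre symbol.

Reduce the numerator: 1085 ≡ 346 (mod 739), so (1085|739) = (346|739).
Factor out 2: 346 = 2·173. Since 739 ≡ 3 (mod 8), (2|739) = -1. Now have -(173|739).
173 ≡ 1 (mod 4), so quadratic reciprocity gives (173|739) = (739|173). Reduce: 739 ≡ 47 (mod 173). Now have -(47|173).
173 ≡ 1 (mod 4), so quadratic reciprocity gives (47|173) = (173|47). Reduce: 173 ≡ 32 (mod 47). Now have -(32|47).
Factor out 2: 32 = 2^5. Since 47 ≡ 7 (mod 8), (2|47) = +1, and (2|47)^5 = +1. Now have -(1|47).
(1|47) = 1. Collecting the sign factors: -1.

-1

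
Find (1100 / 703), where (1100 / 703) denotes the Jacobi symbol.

(1100 / 703)
  = (397 / 703)    [1100 ≡ 397 mod 703]
  = (703 / 397)    [QR: 397 ≡ 1 mod 4, sign kept]
  = (306 / 397)    [703 ≡ 306 mod 397]
  = -(153 / 397)    [397 ≡ 5 mod 8 ⇒ (2 / 397) = -1]
  = -(397 / 153)    [QR: 153 ≡ 1 mod 4, sign kept]
  = -(91 / 153)    [397 ≡ 91 mod 153]
  = -(153 / 91)    [QR: 153 ≡ 1 mod 4, sign kept]
  = -(62 / 91)    [153 ≡ 62 mod 91]
  = (31 / 91)    [91 ≡ 3 mod 8 ⇒ (2 / 91) = -1]
  = -(91 / 31)    [QR: both ≡ 3 mod 4, sign flips]
  = -(29 / 31)    [91 ≡ 29 mod 31]
  = -(31 / 29)    [QR: 29 ≡ 1 mod 4, sign kept]
  = -(2 / 29)    [31 ≡ 2 mod 29]
  = (1 / 29)    [29 ≡ 5 mod 8 ⇒ (2 / 29) = -1]
  = 1    [(1 / 29) = 1]

1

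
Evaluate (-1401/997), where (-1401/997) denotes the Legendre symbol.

(-1401/997)
  = (1401/997)    [997 ≡ 1 mod 4 ⇒ (-1/997) = +1]
  = (404/997)    [1401 ≡ 404 mod 997]
  = (101/997)    [997 ≡ 5 mod 8 ⇒ (2/997)^2 = +1]
  = (997/101)    [QR: 101 ≡ 1 mod 4, sign kept]
  = (88/101)    [997 ≡ 88 mod 101]
  = -(11/101)    [101 ≡ 5 mod 8 ⇒ (2/101)^3 = -1]
  = -(101/11)    [QR: 101 ≡ 1 mod 4, sign kept]
  = -(2/11)    [101 ≡ 2 mod 11]
  = (1/11)    [11 ≡ 3 mod 8 ⇒ (2/11) = -1]
  = 1    [(1/11) = 1]

1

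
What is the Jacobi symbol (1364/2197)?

1

Factor out 2: 1364 = 2^2·341. Since 2197 ≡ 5 (mod 8), (2/2197) = -1, and (2/2197)^2 = +1. Now have (341/2197).
341 ≡ 1 (mod 4), so quadratic reciprocity gives (341/2197) = (2197/341). Reduce: 2197 ≡ 151 (mod 341). Now have (151/341).
341 ≡ 1 (mod 4), so quadratic reciprocity gives (151/341) = (341/151). Reduce: 341 ≡ 39 (mod 151). Now have (39/151).
Both 39 ≡ 3 and 151 ≡ 3 (mod 4), so reciprocity gives (39/151) = -(151/39). Reduce: 151 ≡ 34 (mod 39). Now have -(34/39).
Factor out 2: 34 = 2·17. Since 39 ≡ 7 (mod 8), (2/39) = +1. Now have -(17/39).
17 ≡ 1 (mod 4), so quadratic reciprocity gives (17/39) = (39/17). Reduce: 39 ≡ 5 (mod 17). Now have -(5/17).
5 ≡ 1 (mod 4), so quadratic reciprocity gives (5/17) = (17/5). Reduce: 17 ≡ 2 (mod 5). Now have -(2/5).
Factor out 2: 2 = 2. Since 5 ≡ 5 (mod 8), (2/5) = -1. Now have (1/5).
(1/5) = 1. Collecting the sign factors: 1.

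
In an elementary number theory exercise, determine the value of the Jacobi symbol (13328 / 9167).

1

Reduce the numerator: 13328 ≡ 4161 (mod 9167), so (13328 / 9167) = (4161 / 9167).
4161 ≡ 1 (mod 4), so quadratic reciprocity gives (4161 / 9167) = (9167 / 4161). Reduce: 9167 ≡ 845 (mod 4161). Now have (845 / 4161).
845 ≡ 1 (mod 4), so quadratic reciprocity gives (845 / 4161) = (4161 / 845). Reduce: 4161 ≡ 781 (mod 845). Now have (781 / 845).
781 ≡ 1 (mod 4), so quadratic reciprocity gives (781 / 845) = (845 / 781). Reduce: 845 ≡ 64 (mod 781). Now have (64 / 781).
Factor out 2: 64 = 2^6. Since 781 ≡ 5 (mod 8), (2 / 781) = -1, and (2 / 781)^6 = +1. Now have (1 / 781).
(1 / 781) = 1. Collecting the sign factors: 1.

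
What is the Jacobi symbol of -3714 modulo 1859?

Reduce the numerator: -3714 ≡ 4 (mod 1859), so (-3714/1859) = (4/1859).
Factor out 2: 4 = 2^2. Since 1859 ≡ 3 (mod 8), (2/1859) = -1, and (2/1859)^2 = +1. Now have (1/1859).
(1/1859) = 1. Collecting the sign factors: 1.

1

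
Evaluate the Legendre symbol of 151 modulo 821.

-1

821 ≡ 1 (mod 4), so quadratic reciprocity gives (151|821) = (821|151). Reduce: 821 ≡ 66 (mod 151). Now have (66|151).
Factor out 2: 66 = 2·33. Since 151 ≡ 7 (mod 8), (2|151) = +1. Now have (33|151).
33 ≡ 1 (mod 4), so quadratic reciprocity gives (33|151) = (151|33). Reduce: 151 ≡ 19 (mod 33). Now have (19|33).
33 ≡ 1 (mod 4), so quadratic reciprocity gives (19|33) = (33|19). Reduce: 33 ≡ 14 (mod 19). Now have (14|19).
Factor out 2: 14 = 2·7. Since 19 ≡ 3 (mod 8), (2|19) = -1. Now have -(7|19).
Both 7 ≡ 3 and 19 ≡ 3 (mod 4), so reciprocity gives (7|19) = -(19|7). Reduce: 19 ≡ 5 (mod 7). Now have (5|7).
5 ≡ 1 (mod 4), so quadratic reciprocity gives (5|7) = (7|5). Reduce: 7 ≡ 2 (mod 5). Now have (2|5).
Factor out 2: 2 = 2. Since 5 ≡ 5 (mod 8), (2|5) = -1. Now have -(1|5).
(1|5) = 1. Collecting the sign factors: -1.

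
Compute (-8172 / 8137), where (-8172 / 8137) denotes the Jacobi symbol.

Reduce the numerator: -8172 ≡ 8102 (mod 8137), so (-8172 / 8137) = (8102 / 8137).
Factor out 2: 8102 = 2·4051. Since 8137 ≡ 1 (mod 8), (2 / 8137) = +1. Now have (4051 / 8137).
8137 ≡ 1 (mod 4), so quadratic reciprocity gives (4051 / 8137) = (8137 / 4051). Reduce: 8137 ≡ 35 (mod 4051). Now have (35 / 4051).
Both 35 ≡ 3 and 4051 ≡ 3 (mod 4), so reciprocity gives (35 / 4051) = -(4051 / 35). Reduce: 4051 ≡ 26 (mod 35). Now have -(26 / 35).
Factor out 2: 26 = 2·13. Since 35 ≡ 3 (mod 8), (2 / 35) = -1. Now have (13 / 35).
13 ≡ 1 (mod 4), so quadratic reciprocity gives (13 / 35) = (35 / 13). Reduce: 35 ≡ 9 (mod 13). Now have (9 / 13).
9 ≡ 1 (mod 4), so quadratic reciprocity gives (9 / 13) = (13 / 9). Reduce: 13 ≡ 4 (mod 9). Now have (4 / 9).
Factor out 2: 4 = 2^2. Since 9 ≡ 1 (mod 8), (2 / 9) = +1, and (2 / 9)^2 = +1. Now have (1 / 9).
(1 / 9) = 1. Collecting the sign factors: 1.

1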